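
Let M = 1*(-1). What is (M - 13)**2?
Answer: 196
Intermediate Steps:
M = -1
(M - 13)**2 = (-1 - 13)**2 = (-14)**2 = 196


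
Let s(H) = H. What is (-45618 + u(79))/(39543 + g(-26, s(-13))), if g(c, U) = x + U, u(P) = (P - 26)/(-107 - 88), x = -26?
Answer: -8895563/7703280 ≈ -1.1548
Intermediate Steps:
u(P) = 2/15 - P/195 (u(P) = (-26 + P)/(-195) = (-26 + P)*(-1/195) = 2/15 - P/195)
g(c, U) = -26 + U
(-45618 + u(79))/(39543 + g(-26, s(-13))) = (-45618 + (2/15 - 1/195*79))/(39543 + (-26 - 13)) = (-45618 + (2/15 - 79/195))/(39543 - 39) = (-45618 - 53/195)/39504 = -8895563/195*1/39504 = -8895563/7703280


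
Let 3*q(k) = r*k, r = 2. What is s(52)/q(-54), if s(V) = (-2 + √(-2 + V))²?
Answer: -3/2 + 5*√2/9 ≈ -0.71433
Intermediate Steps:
q(k) = 2*k/3 (q(k) = (2*k)/3 = 2*k/3)
s(52)/q(-54) = (-2 + √(-2 + 52))²/(((⅔)*(-54))) = (-2 + √50)²/(-36) = (-2 + 5*√2)²*(-1/36) = -(-2 + 5*√2)²/36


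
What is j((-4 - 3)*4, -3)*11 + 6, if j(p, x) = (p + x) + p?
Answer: -643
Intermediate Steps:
j(p, x) = x + 2*p
j((-4 - 3)*4, -3)*11 + 6 = (-3 + 2*((-4 - 3)*4))*11 + 6 = (-3 + 2*(-7*4))*11 + 6 = (-3 + 2*(-28))*11 + 6 = (-3 - 56)*11 + 6 = -59*11 + 6 = -649 + 6 = -643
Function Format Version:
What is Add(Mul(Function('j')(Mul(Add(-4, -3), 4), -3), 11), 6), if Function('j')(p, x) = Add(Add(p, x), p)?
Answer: -643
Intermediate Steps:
Function('j')(p, x) = Add(x, Mul(2, p))
Add(Mul(Function('j')(Mul(Add(-4, -3), 4), -3), 11), 6) = Add(Mul(Add(-3, Mul(2, Mul(Add(-4, -3), 4))), 11), 6) = Add(Mul(Add(-3, Mul(2, Mul(-7, 4))), 11), 6) = Add(Mul(Add(-3, Mul(2, -28)), 11), 6) = Add(Mul(Add(-3, -56), 11), 6) = Add(Mul(-59, 11), 6) = Add(-649, 6) = -643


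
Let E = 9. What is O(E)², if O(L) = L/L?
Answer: 1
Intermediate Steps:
O(L) = 1
O(E)² = 1² = 1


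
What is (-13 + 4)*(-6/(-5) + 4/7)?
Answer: -558/35 ≈ -15.943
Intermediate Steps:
(-13 + 4)*(-6/(-5) + 4/7) = -9*(-6*(-1/5) + 4*(1/7)) = -9*(6/5 + 4/7) = -9*62/35 = -558/35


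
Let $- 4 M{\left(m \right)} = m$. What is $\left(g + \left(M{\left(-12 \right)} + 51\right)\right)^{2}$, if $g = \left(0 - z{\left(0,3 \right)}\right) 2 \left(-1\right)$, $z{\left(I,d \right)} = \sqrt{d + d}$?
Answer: $2940 + 216 \sqrt{6} \approx 3469.1$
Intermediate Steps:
$z{\left(I,d \right)} = \sqrt{2} \sqrt{d}$ ($z{\left(I,d \right)} = \sqrt{2 d} = \sqrt{2} \sqrt{d}$)
$M{\left(m \right)} = - \frac{m}{4}$
$g = 2 \sqrt{6}$ ($g = \left(0 - \sqrt{2} \sqrt{3}\right) 2 \left(-1\right) = \left(0 - \sqrt{6}\right) 2 \left(-1\right) = - \sqrt{6} \cdot 2 \left(-1\right) = - 2 \sqrt{6} \left(-1\right) = 2 \sqrt{6} \approx 4.899$)
$\left(g + \left(M{\left(-12 \right)} + 51\right)\right)^{2} = \left(2 \sqrt{6} + \left(\left(- \frac{1}{4}\right) \left(-12\right) + 51\right)\right)^{2} = \left(2 \sqrt{6} + \left(3 + 51\right)\right)^{2} = \left(2 \sqrt{6} + 54\right)^{2} = \left(54 + 2 \sqrt{6}\right)^{2}$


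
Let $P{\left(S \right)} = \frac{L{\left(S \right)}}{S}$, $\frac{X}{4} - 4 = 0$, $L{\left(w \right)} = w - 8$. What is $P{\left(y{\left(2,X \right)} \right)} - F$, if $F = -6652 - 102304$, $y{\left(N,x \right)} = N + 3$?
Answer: $\frac{544777}{5} \approx 1.0896 \cdot 10^{5}$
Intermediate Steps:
$L{\left(w \right)} = -8 + w$ ($L{\left(w \right)} = w - 8 = -8 + w$)
$X = 16$ ($X = 16 + 4 \cdot 0 = 16 + 0 = 16$)
$y{\left(N,x \right)} = 3 + N$
$F = -108956$ ($F = -6652 - 102304 = -108956$)
$P{\left(S \right)} = \frac{-8 + S}{S}$
$P{\left(y{\left(2,X \right)} \right)} - F = \frac{-8 + \left(3 + 2\right)}{3 + 2} - -108956 = \frac{-8 + 5}{5} + 108956 = \frac{1}{5} \left(-3\right) + 108956 = - \frac{3}{5} + 108956 = \frac{544777}{5}$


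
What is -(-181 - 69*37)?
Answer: 2734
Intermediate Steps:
-(-181 - 69*37) = -(-181 - 2553) = -1*(-2734) = 2734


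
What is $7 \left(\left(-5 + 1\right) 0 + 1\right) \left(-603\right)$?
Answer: $-4221$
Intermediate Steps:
$7 \left(\left(-5 + 1\right) 0 + 1\right) \left(-603\right) = 7 \left(\left(-4\right) 0 + 1\right) \left(-603\right) = 7 \left(0 + 1\right) \left(-603\right) = 7 \cdot 1 \left(-603\right) = 7 \left(-603\right) = -4221$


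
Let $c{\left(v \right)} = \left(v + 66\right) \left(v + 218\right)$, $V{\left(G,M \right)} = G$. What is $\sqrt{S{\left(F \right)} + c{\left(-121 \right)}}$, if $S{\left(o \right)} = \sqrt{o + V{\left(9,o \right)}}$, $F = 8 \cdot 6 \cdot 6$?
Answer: $\sqrt{-5335 + 3 \sqrt{33}} \approx 72.923 i$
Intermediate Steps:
$c{\left(v \right)} = \left(66 + v\right) \left(218 + v\right)$
$F = 288$ ($F = 8 \cdot 36 = 288$)
$S{\left(o \right)} = \sqrt{9 + o}$ ($S{\left(o \right)} = \sqrt{o + 9} = \sqrt{9 + o}$)
$\sqrt{S{\left(F \right)} + c{\left(-121 \right)}} = \sqrt{\sqrt{9 + 288} + \left(14388 + \left(-121\right)^{2} + 284 \left(-121\right)\right)} = \sqrt{\sqrt{297} + \left(14388 + 14641 - 34364\right)} = \sqrt{3 \sqrt{33} - 5335} = \sqrt{-5335 + 3 \sqrt{33}}$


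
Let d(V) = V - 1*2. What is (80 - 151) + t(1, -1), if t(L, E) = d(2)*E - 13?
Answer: -84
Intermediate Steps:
d(V) = -2 + V (d(V) = V - 2 = -2 + V)
t(L, E) = -13 (t(L, E) = (-2 + 2)*E - 13 = 0*E - 13 = 0 - 13 = -13)
(80 - 151) + t(1, -1) = (80 - 151) - 13 = -71 - 13 = -84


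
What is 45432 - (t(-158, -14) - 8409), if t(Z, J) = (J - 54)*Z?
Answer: 43097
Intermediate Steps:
t(Z, J) = Z*(-54 + J) (t(Z, J) = (-54 + J)*Z = Z*(-54 + J))
45432 - (t(-158, -14) - 8409) = 45432 - (-158*(-54 - 14) - 8409) = 45432 - (-158*(-68) - 8409) = 45432 - (10744 - 8409) = 45432 - 1*2335 = 45432 - 2335 = 43097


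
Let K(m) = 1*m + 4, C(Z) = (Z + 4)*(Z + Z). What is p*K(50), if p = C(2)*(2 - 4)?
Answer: -2592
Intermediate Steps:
C(Z) = 2*Z*(4 + Z) (C(Z) = (4 + Z)*(2*Z) = 2*Z*(4 + Z))
K(m) = 4 + m (K(m) = m + 4 = 4 + m)
p = -48 (p = (2*2*(4 + 2))*(2 - 4) = (2*2*6)*(-2) = 24*(-2) = -48)
p*K(50) = -48*(4 + 50) = -48*54 = -2592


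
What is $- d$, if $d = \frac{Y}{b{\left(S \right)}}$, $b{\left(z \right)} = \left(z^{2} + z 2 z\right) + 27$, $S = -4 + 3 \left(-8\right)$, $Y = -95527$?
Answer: $\frac{95527}{2379} \approx 40.154$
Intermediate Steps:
$S = -28$ ($S = -4 - 24 = -28$)
$b{\left(z \right)} = 27 + 3 z^{2}$ ($b{\left(z \right)} = \left(z^{2} + 2 z z\right) + 27 = \left(z^{2} + 2 z^{2}\right) + 27 = 3 z^{2} + 27 = 27 + 3 z^{2}$)
$d = - \frac{95527}{2379}$ ($d = - \frac{95527}{27 + 3 \left(-28\right)^{2}} = - \frac{95527}{27 + 3 \cdot 784} = - \frac{95527}{27 + 2352} = - \frac{95527}{2379} \approx -40.154$)
$- d = \left(-1\right) \left(- \frac{95527}{2379}\right) = \frac{95527}{2379}$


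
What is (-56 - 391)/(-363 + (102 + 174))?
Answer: 149/29 ≈ 5.1379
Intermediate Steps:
(-56 - 391)/(-363 + (102 + 174)) = -447/(-363 + 276) = -447/(-87) = -447*(-1/87) = 149/29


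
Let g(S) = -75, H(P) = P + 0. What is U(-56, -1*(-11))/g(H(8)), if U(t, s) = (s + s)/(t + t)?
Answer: 11/4200 ≈ 0.0026190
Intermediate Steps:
H(P) = P
U(t, s) = s/t (U(t, s) = (2*s)/((2*t)) = (2*s)*(1/(2*t)) = s/t)
U(-56, -1*(-11))/g(H(8)) = (-1*(-11)/(-56))/(-75) = (11*(-1/56))*(-1/75) = -11/56*(-1/75) = 11/4200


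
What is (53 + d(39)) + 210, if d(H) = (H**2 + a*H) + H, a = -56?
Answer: -361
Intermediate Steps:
d(H) = H**2 - 55*H (d(H) = (H**2 - 56*H) + H = H**2 - 55*H)
(53 + d(39)) + 210 = (53 + 39*(-55 + 39)) + 210 = (53 + 39*(-16)) + 210 = (53 - 624) + 210 = -571 + 210 = -361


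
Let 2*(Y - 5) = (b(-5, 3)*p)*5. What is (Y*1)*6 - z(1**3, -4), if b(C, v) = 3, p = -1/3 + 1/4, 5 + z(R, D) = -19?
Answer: 201/4 ≈ 50.250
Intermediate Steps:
z(R, D) = -24 (z(R, D) = -5 - 19 = -24)
p = -1/12 (p = -1*1/3 + 1*(1/4) = -1/3 + 1/4 = -1/12 ≈ -0.083333)
Y = 35/8 (Y = 5 + ((3*(-1/12))*5)/2 = 5 + (-1/4*5)/2 = 5 + (1/2)*(-5/4) = 5 - 5/8 = 35/8 ≈ 4.3750)
(Y*1)*6 - z(1**3, -4) = ((35/8)*1)*6 - 1*(-24) = (35/8)*6 + 24 = 105/4 + 24 = 201/4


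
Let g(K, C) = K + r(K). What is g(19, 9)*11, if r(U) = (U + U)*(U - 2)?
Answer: 7315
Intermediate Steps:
r(U) = 2*U*(-2 + U) (r(U) = (2*U)*(-2 + U) = 2*U*(-2 + U))
g(K, C) = K + 2*K*(-2 + K)
g(19, 9)*11 = (19*(-3 + 2*19))*11 = (19*(-3 + 38))*11 = (19*35)*11 = 665*11 = 7315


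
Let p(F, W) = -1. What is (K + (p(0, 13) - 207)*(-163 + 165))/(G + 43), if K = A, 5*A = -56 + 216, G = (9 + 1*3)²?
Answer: -384/187 ≈ -2.0535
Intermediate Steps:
G = 144 (G = (9 + 3)² = 12² = 144)
A = 32 (A = (-56 + 216)/5 = (⅕)*160 = 32)
K = 32
(K + (p(0, 13) - 207)*(-163 + 165))/(G + 43) = (32 + (-1 - 207)*(-163 + 165))/(144 + 43) = (32 - 208*2)/187 = (32 - 416)*(1/187) = -384*1/187 = -384/187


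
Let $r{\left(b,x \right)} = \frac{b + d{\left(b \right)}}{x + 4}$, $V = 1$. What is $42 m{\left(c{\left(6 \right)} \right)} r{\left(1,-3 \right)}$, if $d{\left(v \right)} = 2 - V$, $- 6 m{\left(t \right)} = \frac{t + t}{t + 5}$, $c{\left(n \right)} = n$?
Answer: $- \frac{168}{11} \approx -15.273$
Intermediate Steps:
$m{\left(t \right)} = - \frac{t}{3 \left(5 + t\right)}$ ($m{\left(t \right)} = - \frac{\left(t + t\right) \frac{1}{t + 5}}{6} = - \frac{2 t \frac{1}{5 + t}}{6} = - \frac{t}{3 \left(5 + t\right)}$)
$d{\left(v \right)} = 1$ ($d{\left(v \right)} = 2 - 1 = 1$)
$r{\left(b,x \right)} = \frac{1 + b}{4 + x}$ ($r{\left(b,x \right)} = \frac{b + 1}{x + 4} = \frac{1 + b}{4 + x}$)
$42 m{\left(c{\left(6 \right)} \right)} r{\left(1,-3 \right)} = 42 \left(\left(-1\right) 6 \frac{1}{15 + 3 \cdot 6}\right) \frac{1 + 1}{4 - 3} = 42 \left(\left(-1\right) 6 \frac{1}{15 + 18}\right) 1^{-1} \cdot 2 = 42 \left(\left(-1\right) 6 \cdot \frac{1}{33}\right) 1 \cdot 2 = 42 \left(\left(-1\right) 6 \cdot \frac{1}{33}\right) 2 = 42 \left(- \frac{2}{11}\right) 2 = \left(- \frac{84}{11}\right) 2 = - \frac{168}{11}$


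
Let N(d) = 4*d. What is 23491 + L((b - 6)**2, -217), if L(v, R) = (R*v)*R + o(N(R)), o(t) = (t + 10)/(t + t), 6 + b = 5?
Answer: 2023179965/868 ≈ 2.3309e+6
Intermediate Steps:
b = -1 (b = -6 + 5 = -1)
o(t) = (10 + t)/(2*t) (o(t) = (10 + t)/((2*t)) = (10 + t)*(1/(2*t)) = (10 + t)/(2*t))
L(v, R) = v*R**2 + (10 + 4*R)/(8*R) (L(v, R) = (R*v)*R + (10 + 4*R)/(2*((4*R))) = v*R**2 + (1/(4*R))*(10 + 4*R)/2 = v*R**2 + (10 + 4*R)/(8*R))
23491 + L((b - 6)**2, -217) = 23491 + (5/4 + (1/2)*(-217) + (-1 - 6)**2*(-217)**3)/(-217) = 23491 - (5/4 - 217/2 + (-7)**2*(-10218313))/217 = 23491 - (5/4 - 217/2 + 49*(-10218313))/217 = 23491 - (5/4 - 217/2 - 500697337)/217 = 23491 - 1/217*(-2002789777/4) = 23491 + 2002789777/868 = 2023179965/868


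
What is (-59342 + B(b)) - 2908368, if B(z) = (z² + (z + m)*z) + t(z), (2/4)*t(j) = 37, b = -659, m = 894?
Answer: -2688220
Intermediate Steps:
t(j) = 74 (t(j) = 2*37 = 74)
B(z) = 74 + z² + z*(894 + z) (B(z) = (z² + (z + 894)*z) + 74 = (z² + (894 + z)*z) + 74 = (z² + z*(894 + z)) + 74 = 74 + z² + z*(894 + z))
(-59342 + B(b)) - 2908368 = (-59342 + (74 + 2*(-659)² + 894*(-659))) - 2908368 = (-59342 + (74 + 2*434281 - 589146)) - 2908368 = (-59342 + (74 + 868562 - 589146)) - 2908368 = (-59342 + 279490) - 2908368 = 220148 - 2908368 = -2688220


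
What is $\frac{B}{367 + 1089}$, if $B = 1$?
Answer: $\frac{1}{1456} \approx 0.00068681$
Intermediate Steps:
$\frac{B}{367 + 1089} = \frac{1}{367 + 1089} \cdot 1 = \frac{1}{1456} \cdot 1 = \frac{1}{1456}$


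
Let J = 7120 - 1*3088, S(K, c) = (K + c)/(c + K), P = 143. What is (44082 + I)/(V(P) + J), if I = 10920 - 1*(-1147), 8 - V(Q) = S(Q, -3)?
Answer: 56149/4039 ≈ 13.902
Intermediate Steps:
S(K, c) = 1 (S(K, c) = (K + c)/(K + c) = 1)
V(Q) = 7 (V(Q) = 8 - 1*1 = 8 - 1 = 7)
I = 12067 (I = 10920 + 1147 = 12067)
J = 4032 (J = 7120 - 3088 = 4032)
(44082 + I)/(V(P) + J) = (44082 + 12067)/(7 + 4032) = 56149/4039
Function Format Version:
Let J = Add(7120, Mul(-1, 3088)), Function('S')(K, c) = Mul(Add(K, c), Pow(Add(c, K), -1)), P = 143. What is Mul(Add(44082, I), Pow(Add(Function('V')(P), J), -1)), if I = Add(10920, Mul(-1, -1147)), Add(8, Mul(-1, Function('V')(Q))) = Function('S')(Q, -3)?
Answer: Rational(56149, 4039) ≈ 13.902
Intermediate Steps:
Function('S')(K, c) = 1 (Function('S')(K, c) = Mul(Add(K, c), Pow(Add(K, c), -1)) = 1)
Function('V')(Q) = 7 (Function('V')(Q) = Add(8, Mul(-1, 1)) = Add(8, -1) = 7)
I = 12067 (I = Add(10920, 1147) = 12067)
J = 4032 (J = Add(7120, -3088) = 4032)
Mul(Add(44082, I), Pow(Add(Function('V')(P), J), -1)) = Mul(Add(44082, 12067), Pow(Add(7, 4032), -1)) = Mul(56149, Pow(4039, -1)) = Mul(56149, Rational(1, 4039)) = Rational(56149, 4039)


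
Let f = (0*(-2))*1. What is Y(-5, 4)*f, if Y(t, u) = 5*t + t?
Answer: 0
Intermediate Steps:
Y(t, u) = 6*t
f = 0 (f = 0*1 = 0)
Y(-5, 4)*f = (6*(-5))*0 = -30*0 = 0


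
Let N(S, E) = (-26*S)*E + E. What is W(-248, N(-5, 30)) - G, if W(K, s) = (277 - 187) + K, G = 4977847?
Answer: -4978005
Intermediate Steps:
N(S, E) = E - 26*E*S (N(S, E) = -26*E*S + E = E - 26*E*S)
W(K, s) = 90 + K
W(-248, N(-5, 30)) - G = (90 - 248) - 1*4977847 = -158 - 4977847 = -4978005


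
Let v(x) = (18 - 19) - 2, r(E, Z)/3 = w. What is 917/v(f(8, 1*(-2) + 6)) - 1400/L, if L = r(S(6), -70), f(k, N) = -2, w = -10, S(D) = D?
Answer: -259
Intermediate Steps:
r(E, Z) = -30 (r(E, Z) = 3*(-10) = -30)
L = -30
v(x) = -3 (v(x) = -1 - 2 = -3)
917/v(f(8, 1*(-2) + 6)) - 1400/L = 917/(-3) - 1400/(-30) = 917*(-⅓) - 1400*(-1/30) = -917/3 + 140/3 = -259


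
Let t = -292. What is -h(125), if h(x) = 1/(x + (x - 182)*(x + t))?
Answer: -1/9644 ≈ -0.00010369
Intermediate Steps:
h(x) = 1/(x + (-292 + x)*(-182 + x)) (h(x) = 1/(x + (x - 182)*(x - 292)) = 1/(x + (-182 + x)*(-292 + x)) = 1/(x + (-292 + x)*(-182 + x)))
-h(125) = -1/(53144 + 125² - 473*125) = -1/(53144 + 15625 - 59125) = -1/9644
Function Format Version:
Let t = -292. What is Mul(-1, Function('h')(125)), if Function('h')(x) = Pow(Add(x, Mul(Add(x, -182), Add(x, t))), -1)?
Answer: Rational(-1, 9644) ≈ -0.00010369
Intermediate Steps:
Function('h')(x) = Pow(Add(x, Mul(Add(-292, x), Add(-182, x))), -1) (Function('h')(x) = Pow(Add(x, Mul(Add(x, -182), Add(x, -292))), -1) = Pow(Add(x, Mul(Add(-182, x), Add(-292, x))), -1) = Pow(Add(x, Mul(Add(-292, x), Add(-182, x))), -1))
Mul(-1, Function('h')(125)) = Mul(-1, Pow(Add(53144, Pow(125, 2), Mul(-473, 125)), -1)) = Mul(-1, Pow(Add(53144, 15625, -59125), -1)) = Mul(-1, Pow(9644, -1)) = Mul(-1, Rational(1, 9644)) = Rational(-1, 9644)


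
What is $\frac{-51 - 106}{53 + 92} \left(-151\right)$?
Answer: $\frac{23707}{145} \approx 163.5$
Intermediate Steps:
$\frac{-51 - 106}{53 + 92} \left(-151\right) = - \frac{157}{145} \left(-151\right) = \left(-157\right) \frac{1}{145} \left(-151\right) = \left(- \frac{157}{145}\right) \left(-151\right) = \frac{23707}{145}$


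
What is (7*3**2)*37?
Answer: 2331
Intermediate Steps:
(7*3**2)*37 = (7*9)*37 = 63*37 = 2331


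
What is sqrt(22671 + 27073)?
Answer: 4*sqrt(3109) ≈ 223.03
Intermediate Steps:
sqrt(22671 + 27073) = sqrt(49744) = 4*sqrt(3109)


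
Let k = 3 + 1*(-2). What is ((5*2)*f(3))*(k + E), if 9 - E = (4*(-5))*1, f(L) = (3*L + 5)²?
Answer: 58800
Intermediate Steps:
f(L) = (5 + 3*L)²
k = 1 (k = 3 - 2 = 1)
E = 29 (E = 9 - 4*(-5) = 9 - (-20) = 9 - 1*(-20) = 9 + 20 = 29)
((5*2)*f(3))*(k + E) = ((5*2)*(5 + 3*3)²)*(1 + 29) = (10*(5 + 9)²)*30 = (10*14²)*30 = (10*196)*30 = 1960*30 = 58800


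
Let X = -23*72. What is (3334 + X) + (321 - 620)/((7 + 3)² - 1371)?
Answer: 2133037/1271 ≈ 1678.2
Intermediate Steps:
X = -1656
(3334 + X) + (321 - 620)/((7 + 3)² - 1371) = (3334 - 1656) + (321 - 620)/((7 + 3)² - 1371) = 1678 - 299/(10² - 1371) = 1678 - 299/(100 - 1371) = 1678 - 299/(-1271) = 1678 - 299*(-1/1271) = 1678 + 299/1271 = 2133037/1271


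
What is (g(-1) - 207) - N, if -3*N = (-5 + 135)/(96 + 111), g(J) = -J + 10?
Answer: -121586/621 ≈ -195.79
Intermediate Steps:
g(J) = 10 - J
N = -130/621 (N = -(-5 + 135)/(3*(96 + 111)) = -130/(3*207) = -1/3*130/207 = -130/621 ≈ -0.20934)
(g(-1) - 207) - N = ((10 - 1*(-1)) - 207) - 1*(-130/621) = ((10 + 1) - 207) + 130/621 = (11 - 207) + 130/621 = -196 + 130/621 = -121586/621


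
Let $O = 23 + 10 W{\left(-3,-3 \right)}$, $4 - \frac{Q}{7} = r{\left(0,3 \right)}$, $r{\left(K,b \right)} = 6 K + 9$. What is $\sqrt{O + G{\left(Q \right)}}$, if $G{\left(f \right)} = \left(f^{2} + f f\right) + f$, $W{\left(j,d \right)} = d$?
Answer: $2 \sqrt{602} \approx 49.071$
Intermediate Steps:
$r{\left(K,b \right)} = 9 + 6 K$
$Q = -35$ ($Q = 28 - 7 \left(9 + 6 \cdot 0\right) = 28 - 7 \left(9 + 0\right) = 28 - 63 = -35$)
$G{\left(f \right)} = f + 2 f^{2}$ ($G{\left(f \right)} = \left(f^{2} + f^{2}\right) + f = 2 f^{2} + f = f + 2 f^{2}$)
$O = -7$ ($O = 23 + 10 \left(-3\right) = 23 - 30 = -7$)
$\sqrt{O + G{\left(Q \right)}} = \sqrt{-7 - 35 \left(1 + 2 \left(-35\right)\right)} = \sqrt{-7 - 35 \left(1 - 70\right)} = \sqrt{-7 - -2415} = \sqrt{-7 + 2415} = \sqrt{2408} = 2 \sqrt{602}$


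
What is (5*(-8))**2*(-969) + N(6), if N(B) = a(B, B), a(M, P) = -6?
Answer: -1550406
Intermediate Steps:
N(B) = -6
(5*(-8))**2*(-969) + N(6) = (5*(-8))**2*(-969) - 6 = (-40)**2*(-969) - 6 = 1600*(-969) - 6 = -1550400 - 6 = -1550406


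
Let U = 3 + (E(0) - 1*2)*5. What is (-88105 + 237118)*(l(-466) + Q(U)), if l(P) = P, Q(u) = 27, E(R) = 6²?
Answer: -65416707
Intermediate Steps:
E(R) = 36
U = 173 (U = 3 + (36 - 1*2)*5 = 3 + (36 - 2)*5 = 3 + 34*5 = 3 + 170 = 173)
(-88105 + 237118)*(l(-466) + Q(U)) = (-88105 + 237118)*(-466 + 27) = 149013*(-439) = -65416707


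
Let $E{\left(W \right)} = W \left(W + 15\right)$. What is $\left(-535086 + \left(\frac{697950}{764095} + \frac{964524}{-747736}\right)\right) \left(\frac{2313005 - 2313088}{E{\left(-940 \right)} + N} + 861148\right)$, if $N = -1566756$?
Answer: $- \frac{834385827334779423291049185}{1810778075500016} \approx -4.6079 \cdot 10^{11}$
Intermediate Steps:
$E{\left(W \right)} = W \left(15 + W\right)$
$\left(-535086 + \left(\frac{697950}{764095} + \frac{964524}{-747736}\right)\right) \left(\frac{2313005 - 2313088}{E{\left(-940 \right)} + N} + 861148\right) = \left(-535086 + \left(\frac{697950}{764095} + \frac{964524}{-747736}\right)\right) \left(\frac{2313005 - 2313088}{- 940 \left(15 - 940\right) - 1566756} + 861148\right) = \left(-535086 + \left(697950 \cdot \frac{1}{764095} + 964524 \left(- \frac{1}{747736}\right)\right)\right) \left(- \frac{83}{\left(-940\right) \left(-925\right) - 1566756} + 861148\right) = \left(-535086 + \left(\frac{139590}{152819} - \frac{21921}{16994}\right)\right) \left(- \frac{83}{869500 - 1566756} + 861148\right) = \left(-535086 - \frac{977752839}{2597006086}\right) \left(- \frac{83}{-697256} + 861148\right) = - \frac{1389622576286235 \left(\left(-83\right) \left(- \frac{1}{697256}\right) + 861148\right)}{2597006086} = - \frac{1389622576286235 \left(\frac{83}{697256} + 861148\right)}{2597006086} = \left(- \frac{1389622576286235}{2597006086}\right) \frac{600440609971}{697256} = - \frac{834385827334779423291049185}{1810778075500016}$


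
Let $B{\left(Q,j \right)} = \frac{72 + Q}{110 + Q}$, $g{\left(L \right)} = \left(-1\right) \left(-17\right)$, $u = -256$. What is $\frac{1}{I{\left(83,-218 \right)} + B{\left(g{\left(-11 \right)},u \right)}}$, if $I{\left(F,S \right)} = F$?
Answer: $\frac{127}{10630} \approx 0.011947$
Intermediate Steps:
$g{\left(L \right)} = 17$
$B{\left(Q,j \right)} = \frac{72 + Q}{110 + Q}$
$\frac{1}{I{\left(83,-218 \right)} + B{\left(g{\left(-11 \right)},u \right)}} = \frac{1}{83 + \frac{72 + 17}{110 + 17}} = \frac{1}{83 + \frac{1}{127} \cdot 89} = \frac{1}{83 + \frac{89}{127}} = \frac{1}{\frac{10630}{127}} = \frac{127}{10630}$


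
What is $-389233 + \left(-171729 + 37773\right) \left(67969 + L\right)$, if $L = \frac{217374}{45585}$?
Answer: $- \frac{46121299278421}{5065} \approx -9.1059 \cdot 10^{9}$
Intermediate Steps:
$L = \frac{72458}{15195}$ ($L = 217374 \cdot \frac{1}{45585} = \frac{72458}{15195} \approx 4.7685$)
$-389233 + \left(-171729 + 37773\right) \left(67969 + L\right) = -389233 + \left(-171729 + 37773\right) \left(67969 + \frac{72458}{15195}\right) = -389233 - \frac{46119327813276}{5065} = - \frac{46121299278421}{5065}$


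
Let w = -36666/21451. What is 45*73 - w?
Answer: 70503201/21451 ≈ 3286.7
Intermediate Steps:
w = -36666/21451 (w = -36666*1/21451 = -36666/21451 ≈ -1.7093)
45*73 - w = 45*73 - 1*(-36666/21451) = 3285 + 36666/21451 = 70503201/21451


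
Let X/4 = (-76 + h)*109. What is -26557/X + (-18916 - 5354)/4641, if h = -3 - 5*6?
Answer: -343385481/73519628 ≈ -4.6707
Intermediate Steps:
h = -33 (h = -3 - 30 = -33)
X = -47524 (X = 4*((-76 - 33)*109) = 4*(-109*109) = 4*(-11881) = -47524)
-26557/X + (-18916 - 5354)/4641 = -26557/(-47524) + (-18916 - 5354)/4641 = -26557*(-1/47524) - 24270*1/4641 = 26557/47524 - 8090/1547 = -343385481/73519628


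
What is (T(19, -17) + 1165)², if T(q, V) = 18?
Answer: 1399489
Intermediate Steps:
(T(19, -17) + 1165)² = (18 + 1165)² = 1183² = 1399489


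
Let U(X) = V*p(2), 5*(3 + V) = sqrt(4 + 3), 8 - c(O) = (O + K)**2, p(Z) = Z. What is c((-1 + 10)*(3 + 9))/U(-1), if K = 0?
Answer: 218550/109 + 14570*sqrt(7)/109 ≈ 2358.7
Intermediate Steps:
c(O) = 8 - O**2 (c(O) = 8 - (O + 0)**2 = 8 - O**2)
V = -3 + sqrt(7)/5 (V = -3 + sqrt(4 + 3)/5 = -3 + sqrt(7)/5 ≈ -2.4708)
U(X) = -6 + 2*sqrt(7)/5 (U(X) = (-3 + sqrt(7)/5)*2 = -6 + 2*sqrt(7)/5)
c((-1 + 10)*(3 + 9))/U(-1) = (8 - ((-1 + 10)*(3 + 9))**2)/(-6 + 2*sqrt(7)/5) = (8 - (9*12)**2)/(-6 + 2*sqrt(7)/5) = (8 - 1*108**2)/(-6 + 2*sqrt(7)/5) = (8 - 1*11664)/(-6 + 2*sqrt(7)/5) = (8 - 11664)/(-6 + 2*sqrt(7)/5) = -11656/(-6 + 2*sqrt(7)/5)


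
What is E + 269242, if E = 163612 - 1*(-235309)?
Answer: 668163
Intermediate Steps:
E = 398921 (E = 163612 + 235309 = 398921)
E + 269242 = 398921 + 269242 = 668163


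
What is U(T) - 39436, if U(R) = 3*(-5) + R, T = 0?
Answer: -39451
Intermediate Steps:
U(R) = -15 + R
U(T) - 39436 = (-15 + 0) - 39436 = -15 - 39436 = -39451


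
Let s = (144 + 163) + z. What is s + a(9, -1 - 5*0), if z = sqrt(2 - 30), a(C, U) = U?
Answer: 306 + 2*I*sqrt(7) ≈ 306.0 + 5.2915*I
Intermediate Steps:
z = 2*I*sqrt(7) (z = sqrt(-28) = 2*I*sqrt(7) ≈ 5.2915*I)
s = 307 + 2*I*sqrt(7) (s = (144 + 163) + 2*I*sqrt(7) = 307 + 2*I*sqrt(7) ≈ 307.0 + 5.2915*I)
s + a(9, -1 - 5*0) = (307 + 2*I*sqrt(7)) + (-1 - 5*0) = (307 + 2*I*sqrt(7)) + (-1 + 0) = (307 + 2*I*sqrt(7)) - 1 = 306 + 2*I*sqrt(7)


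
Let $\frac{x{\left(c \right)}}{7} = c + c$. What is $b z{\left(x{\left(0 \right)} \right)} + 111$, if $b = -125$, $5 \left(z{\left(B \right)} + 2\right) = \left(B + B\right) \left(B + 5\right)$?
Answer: $361$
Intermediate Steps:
$x{\left(c \right)} = 14 c$ ($x{\left(c \right)} = 7 \left(c + c\right) = 7 \cdot 2 c = 14 c$)
$z{\left(B \right)} = -2 + \frac{2 B \left(5 + B\right)}{5}$ ($z{\left(B \right)} = -2 + \frac{\left(B + B\right) \left(B + 5\right)}{5} = -2 + \frac{2 B \left(5 + B\right)}{5}$)
$b z{\left(x{\left(0 \right)} \right)} + 111 = - 125 \left(-2 + 2 \cdot 14 \cdot 0 + \frac{2 \left(14 \cdot 0\right)^{2}}{5}\right) + 111 = - 125 \left(-2 + 2 \cdot 0 + \frac{2 \cdot 0^{2}}{5}\right) + 111 = - 125 \left(-2 + 0 + \frac{2}{5} \cdot 0\right) + 111 = - 125 \left(-2 + 0 + 0\right) + 111 = \left(-125\right) \left(-2\right) + 111 = 250 + 111 = 361$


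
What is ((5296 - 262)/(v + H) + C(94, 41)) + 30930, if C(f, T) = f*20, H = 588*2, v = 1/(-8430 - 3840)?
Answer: 473494285570/14429519 ≈ 32814.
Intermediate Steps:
v = -1/12270 (v = 1/(-12270) = -1/12270 ≈ -8.1500e-5)
H = 1176
C(f, T) = 20*f
((5296 - 262)/(v + H) + C(94, 41)) + 30930 = ((5296 - 262)/(-1/12270 + 1176) + 20*94) + 30930 = (5034/(14429519/12270) + 1880) + 30930 = (5034*(12270/14429519) + 1880) + 30930 = (61767180/14429519 + 1880) + 30930 = 27189262900/14429519 + 30930 = 473494285570/14429519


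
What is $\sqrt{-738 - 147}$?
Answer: $i \sqrt{885} \approx 29.749 i$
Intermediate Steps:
$\sqrt{-738 - 147} = \sqrt{-885} = i \sqrt{885}$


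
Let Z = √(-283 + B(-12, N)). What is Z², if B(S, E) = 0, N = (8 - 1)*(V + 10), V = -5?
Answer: -283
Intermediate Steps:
N = 35 (N = (8 - 1)*(-5 + 10) = 7*5 = 35)
Z = I*√283 (Z = √(-283 + 0) = √(-283) = I*√283 ≈ 16.823*I)
Z² = (I*√283)² = -283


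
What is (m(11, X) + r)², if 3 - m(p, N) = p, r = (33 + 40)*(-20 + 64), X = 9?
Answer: 10265616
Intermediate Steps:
r = 3212 (r = 73*44 = 3212)
m(p, N) = 3 - p
(m(11, X) + r)² = ((3 - 1*11) + 3212)² = ((3 - 11) + 3212)² = (-8 + 3212)² = 3204² = 10265616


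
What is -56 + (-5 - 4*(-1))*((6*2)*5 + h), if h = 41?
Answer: -157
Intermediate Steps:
-56 + (-5 - 4*(-1))*((6*2)*5 + h) = -56 + (-5 - 4*(-1))*((6*2)*5 + 41) = -56 + (-5 + 4)*(12*5 + 41) = -56 - (60 + 41) = -56 - 1*101 = -56 - 101 = -157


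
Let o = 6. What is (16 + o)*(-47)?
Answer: -1034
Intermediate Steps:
(16 + o)*(-47) = (16 + 6)*(-47) = 22*(-47) = -1034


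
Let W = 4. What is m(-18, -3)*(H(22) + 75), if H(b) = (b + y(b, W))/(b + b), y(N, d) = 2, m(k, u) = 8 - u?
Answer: 831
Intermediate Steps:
H(b) = (2 + b)/(2*b) (H(b) = (b + 2)/(b + b) = (2 + b)/((2*b)) = (2 + b)*(1/(2*b)) = (2 + b)/(2*b))
m(-18, -3)*(H(22) + 75) = (8 - 1*(-3))*((½)*(2 + 22)/22 + 75) = (8 + 3)*((½)*(1/22)*24 + 75) = 11*(6/11 + 75) = 11*(831/11) = 831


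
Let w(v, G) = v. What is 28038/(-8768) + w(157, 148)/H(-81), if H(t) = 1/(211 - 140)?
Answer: 48854429/4384 ≈ 11144.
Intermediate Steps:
H(t) = 1/71
28038/(-8768) + w(157, 148)/H(-81) = 28038/(-8768) + 157/(1/71) = 28038*(-1/8768) + 157*71 = -14019/4384 + 11147 = 48854429/4384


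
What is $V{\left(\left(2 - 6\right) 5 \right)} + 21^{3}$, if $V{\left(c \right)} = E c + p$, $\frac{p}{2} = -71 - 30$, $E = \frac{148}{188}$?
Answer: $\frac{425033}{47} \approx 9043.3$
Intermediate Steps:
$E = \frac{37}{47}$ ($E = 148 \cdot \frac{1}{188} = \frac{37}{47} \approx 0.78723$)
$p = -202$ ($p = 2 \left(-71 - 30\right) = 2 \left(-101\right) = -202$)
$V{\left(c \right)} = -202 + \frac{37 c}{47}$ ($V{\left(c \right)} = \frac{37 c}{47} - 202 = -202 + \frac{37 c}{47}$)
$V{\left(\left(2 - 6\right) 5 \right)} + 21^{3} = \left(-202 + \frac{37 \left(2 - 6\right) 5}{47}\right) + 21^{3} = \left(-202 + \frac{37 \left(\left(-4\right) 5\right)}{47}\right) + 9261 = \left(-202 + \frac{37}{47} \left(-20\right)\right) + 9261 = \left(-202 - \frac{740}{47}\right) + 9261 = - \frac{10234}{47} + 9261 = \frac{425033}{47}$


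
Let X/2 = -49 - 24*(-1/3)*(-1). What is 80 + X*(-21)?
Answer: 2474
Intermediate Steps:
X = -114 (X = 2*(-49 - 24*(-1/3)*(-1)) = 2*(-49 - 24*(-1*1/3)*(-1)) = 2*(-49 - 24*(-1)/3*(-1)) = 2*(-49 - 4*(-2)*(-1)) = 2*(-49 + 8*(-1)) = 2*(-49 - 8) = 2*(-57) = -114)
80 + X*(-21) = 80 - 114*(-21) = 80 + 2394 = 2474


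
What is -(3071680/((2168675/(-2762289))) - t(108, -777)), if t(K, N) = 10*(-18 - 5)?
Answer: 4362143486/1115 ≈ 3.9122e+6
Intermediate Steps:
t(K, N) = -230 (t(K, N) = 10*(-23) = -230)
-(3071680/((2168675/(-2762289))) - t(108, -777)) = -(3071680/((2168675/(-2762289))) - 1*(-230)) = -(3071680/((2168675*(-1/2762289))) + 230) = -(3071680/(-5575/7101) + 230) = -(3071680*(-7101/5575) + 230) = -(-4362399936/1115 + 230) = -1*(-4362143486/1115) = 4362143486/1115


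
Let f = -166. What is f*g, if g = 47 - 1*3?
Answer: -7304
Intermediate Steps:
g = 44 (g = 47 - 3 = 44)
f*g = -166*44 = -7304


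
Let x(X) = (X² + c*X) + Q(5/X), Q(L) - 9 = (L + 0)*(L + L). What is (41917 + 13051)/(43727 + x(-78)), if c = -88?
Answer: 167212656/172432753 ≈ 0.96973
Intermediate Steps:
Q(L) = 9 + 2*L² (Q(L) = 9 + (L + 0)*(L + L) = 9 + L*(2*L) = 9 + 2*L²)
x(X) = 9 + X² - 88*X + 50/X² (x(X) = (X² - 88*X) + (9 + 2*(5/X)²) = (X² - 88*X) + (9 + 2*(25/X²)) = (X² - 88*X) + (9 + 50/X²) = 9 + X² - 88*X + 50/X²)
(41917 + 13051)/(43727 + x(-78)) = (41917 + 13051)/(43727 + (9 + (-78)² - 88*(-78) + 50/(-78)²)) = 54968/(43727 + (9 + 6084 + 6864 + 50*(1/6084))) = 54968/(43727 + (9 + 6084 + 6864 + 25/3042)) = 54968/(43727 + 39415219/3042) = 54968/(172432753/3042) = 54968*(3042/172432753) = 167212656/172432753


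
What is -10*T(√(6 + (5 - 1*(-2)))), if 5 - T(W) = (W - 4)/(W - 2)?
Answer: -400/9 - 20*√13/9 ≈ -52.457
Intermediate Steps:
T(W) = 5 - (-4 + W)/(-2 + W) (T(W) = 5 - (W - 4)/(W - 2) = 5 - (-4 + W)/(-2 + W))
-10*T(√(6 + (5 - 1*(-2)))) = -20*(-3 + 2*√(6 + (5 - 1*(-2))))/(-2 + √(6 + (5 - 1*(-2)))) = -20*(-3 + 2*√(6 + (5 + 2)))/(-2 + √(6 + (5 + 2))) = -20*(-3 + 2*√(6 + 7))/(-2 + √(6 + 7)) = -20*(-3 + 2*√13)/(-2 + √13)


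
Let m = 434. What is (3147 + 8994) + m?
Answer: 12575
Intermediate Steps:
(3147 + 8994) + m = (3147 + 8994) + 434 = 12141 + 434 = 12575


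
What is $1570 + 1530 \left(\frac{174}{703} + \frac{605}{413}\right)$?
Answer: $\frac{1216513040}{290339} \approx 4190.0$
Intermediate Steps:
$1570 + 1530 \left(\frac{174}{703} + \frac{605}{413}\right) = 1570 + 1530 \cdot \frac{497177}{290339} = 1570 + \frac{760680810}{290339} = \frac{1216513040}{290339}$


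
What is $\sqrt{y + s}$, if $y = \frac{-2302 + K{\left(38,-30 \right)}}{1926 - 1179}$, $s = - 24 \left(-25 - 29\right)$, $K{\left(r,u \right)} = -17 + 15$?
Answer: $\frac{4 \sqrt{556681}}{83} \approx 35.957$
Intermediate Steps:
$K{\left(r,u \right)} = -2$
$s = 1296$ ($s = \left(-24\right) \left(-54\right) = 1296$)
$y = - \frac{256}{83}$ ($y = \frac{-2302 - 2}{1926 - 1179} = - \frac{2304}{747} = \left(-2304\right) \frac{1}{747} = - \frac{256}{83} \approx -3.0843$)
$\sqrt{y + s} = \sqrt{- \frac{256}{83} + 1296} = \sqrt{\frac{107312}{83}} = \frac{4 \sqrt{556681}}{83}$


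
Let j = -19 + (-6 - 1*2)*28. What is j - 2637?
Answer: -2880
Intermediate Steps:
j = -243 (j = -19 + (-6 - 2)*28 = -19 - 8*28 = -19 - 224 = -243)
j - 2637 = -243 - 2637 = -2880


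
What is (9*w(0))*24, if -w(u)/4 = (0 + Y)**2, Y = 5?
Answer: -21600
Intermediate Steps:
w(u) = -100 (w(u) = -4*(0 + 5)**2 = -4*5**2 = -4*25 = -100)
(9*w(0))*24 = (9*(-100))*24 = -900*24 = -21600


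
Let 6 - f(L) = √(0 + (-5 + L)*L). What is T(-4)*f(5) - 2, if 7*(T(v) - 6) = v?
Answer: 214/7 ≈ 30.571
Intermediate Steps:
T(v) = 6 + v/7
f(L) = 6 - √(L*(-5 + L)) (f(L) = 6 - √(0 + (-5 + L)*L) = 6 - √(0 + L*(-5 + L)) = 6 - √(L*(-5 + L)))
T(-4)*f(5) - 2 = (6 + (⅐)*(-4))*(6 - √(5*(-5 + 5))) - 2 = (6 - 4/7)*(6 - √(5*0)) - 2 = 38*(6 - √0)/7 - 2 = 38*(6 - 1*0)/7 - 2 = 38*(6 + 0)/7 - 2 = (38/7)*6 - 2 = 228/7 - 2 = 214/7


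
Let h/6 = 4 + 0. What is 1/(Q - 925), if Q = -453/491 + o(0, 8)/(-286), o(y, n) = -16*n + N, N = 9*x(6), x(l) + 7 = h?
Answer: -140426/130035883 ≈ -0.0010799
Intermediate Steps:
h = 24 (h = 6*(4 + 0) = 6*4 = 24)
x(l) = 17 (x(l) = -7 + 24 = 17)
N = 153 (N = 9*17 = 153)
o(y, n) = 153 - 16*n (o(y, n) = -16*n + 153 = 153 - 16*n)
Q = -141833/140426 (Q = -453/491 + (153 - 16*8)/(-286) = -453*1/491 + (153 - 128)*(-1/286) = -453/491 + 25*(-1/286) = -453/491 - 25/286 = -141833/140426 ≈ -1.0100)
1/(Q - 925) = 1/(-141833/140426 - 925) = 1/(-130035883/140426) = -140426/130035883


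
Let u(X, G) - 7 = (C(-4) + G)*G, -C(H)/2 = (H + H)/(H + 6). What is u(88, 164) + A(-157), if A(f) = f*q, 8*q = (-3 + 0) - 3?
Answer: 113331/4 ≈ 28333.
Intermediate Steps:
C(H) = -4*H/(6 + H) (C(H) = -2*(H + H)/(H + 6) = -2*2*H/(6 + H) = -4*H/(6 + H))
q = -¾ (q = ((-3 + 0) - 3)/8 = (-3 - 3)/8 = (⅛)*(-6) = -¾ ≈ -0.75000)
u(X, G) = 7 + G*(8 + G) (u(X, G) = 7 + (-4*(-4)/(6 - 4) + G)*G = 7 + (-4*(-4)/2 + G)*G = 7 + (-4*(-4)*½ + G)*G = 7 + (8 + G)*G = 7 + G*(8 + G))
A(f) = -3*f/4 (A(f) = f*(-¾) = -3*f/4)
u(88, 164) + A(-157) = (7 + 164² + 8*164) - ¾*(-157) = (7 + 26896 + 1312) + 471/4 = 28215 + 471/4 = 113331/4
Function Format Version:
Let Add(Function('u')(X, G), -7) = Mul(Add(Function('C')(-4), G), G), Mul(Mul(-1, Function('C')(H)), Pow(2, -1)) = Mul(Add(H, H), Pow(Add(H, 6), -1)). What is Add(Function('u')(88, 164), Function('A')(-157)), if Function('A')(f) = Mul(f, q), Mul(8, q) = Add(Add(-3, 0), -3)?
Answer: Rational(113331, 4) ≈ 28333.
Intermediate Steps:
Function('C')(H) = Mul(-4, H, Pow(Add(6, H), -1)) (Function('C')(H) = Mul(-2, Mul(Add(H, H), Pow(Add(H, 6), -1))) = Mul(-2, Mul(Mul(2, H), Pow(Add(6, H), -1))) = Mul(-2, Mul(2, H, Pow(Add(6, H), -1))) = Mul(-4, H, Pow(Add(6, H), -1)))
q = Rational(-3, 4) (q = Mul(Rational(1, 8), Add(Add(-3, 0), -3)) = Mul(Rational(1, 8), Add(-3, -3)) = Mul(Rational(1, 8), -6) = Rational(-3, 4) ≈ -0.75000)
Function('u')(X, G) = Add(7, Mul(G, Add(8, G))) (Function('u')(X, G) = Add(7, Mul(Add(Mul(-4, -4, Pow(Add(6, -4), -1)), G), G)) = Add(7, Mul(Add(Mul(-4, -4, Pow(2, -1)), G), G)) = Add(7, Mul(Add(Mul(-4, -4, Rational(1, 2)), G), G)) = Add(7, Mul(Add(8, G), G)) = Add(7, Mul(G, Add(8, G))))
Function('A')(f) = Mul(Rational(-3, 4), f) (Function('A')(f) = Mul(f, Rational(-3, 4)) = Mul(Rational(-3, 4), f))
Add(Function('u')(88, 164), Function('A')(-157)) = Add(Add(7, Pow(164, 2), Mul(8, 164)), Mul(Rational(-3, 4), -157)) = Add(Add(7, 26896, 1312), Rational(471, 4)) = Add(28215, Rational(471, 4)) = Rational(113331, 4)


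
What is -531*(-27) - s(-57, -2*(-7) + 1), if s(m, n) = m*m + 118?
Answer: 10970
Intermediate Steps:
s(m, n) = 118 + m² (s(m, n) = m² + 118 = 118 + m²)
-531*(-27) - s(-57, -2*(-7) + 1) = -531*(-27) - (118 + (-57)²) = 14337 - (118 + 3249) = 14337 - 1*3367 = 14337 - 3367 = 10970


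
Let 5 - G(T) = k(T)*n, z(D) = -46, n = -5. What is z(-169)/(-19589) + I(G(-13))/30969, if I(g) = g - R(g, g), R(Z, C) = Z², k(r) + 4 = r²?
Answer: -13477178656/606651741 ≈ -22.216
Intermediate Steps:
k(r) = -4 + r²
G(T) = -15 + 5*T² (G(T) = 5 - (-4 + T²)*(-5) = 5 - (20 - 5*T²) = 5 + (-20 + 5*T²) = -15 + 5*T²)
I(g) = g - g²
z(-169)/(-19589) + I(G(-13))/30969 = -46/(-19589) + ((-15 + 5*(-13)²)*(1 - (-15 + 5*(-13)²)))/30969 = -46*(-1/19589) + ((-15 + 5*169)*(1 - (-15 + 5*169)))*(1/30969) = 46/19589 + ((-15 + 845)*(1 - (-15 + 845)))*(1/30969) = 46/19589 + (830*(1 - 1*830))*(1/30969) = 46/19589 + (830*(1 - 830))*(1/30969) = 46/19589 + (830*(-829))*(1/30969) = 46/19589 - 688070*1/30969 = 46/19589 - 688070/30969 = -13477178656/606651741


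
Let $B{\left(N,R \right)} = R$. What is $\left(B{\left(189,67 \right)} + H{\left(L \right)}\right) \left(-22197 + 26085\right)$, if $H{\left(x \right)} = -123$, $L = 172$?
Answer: $-217728$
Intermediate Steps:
$\left(B{\left(189,67 \right)} + H{\left(L \right)}\right) \left(-22197 + 26085\right) = \left(67 - 123\right) \left(-22197 + 26085\right) = \left(-56\right) 3888 = -217728$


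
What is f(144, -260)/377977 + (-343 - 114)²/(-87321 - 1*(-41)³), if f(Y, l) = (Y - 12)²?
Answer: -78619516873/6954776800 ≈ -11.304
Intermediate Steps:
f(Y, l) = (-12 + Y)²
f(144, -260)/377977 + (-343 - 114)²/(-87321 - 1*(-41)³) = (-12 + 144)²/377977 + (-343 - 114)²/(-87321 - 1*(-41)³) = 132²*(1/377977) + (-457)²/(-87321 - 1*(-68921)) = 17424*(1/377977) + 208849/(-87321 + 68921) = 17424/377977 + 208849/(-18400) = 17424/377977 + 208849*(-1/18400) = 17424/377977 - 208849/18400 = -78619516873/6954776800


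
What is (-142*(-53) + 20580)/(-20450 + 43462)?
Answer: 14053/11506 ≈ 1.2214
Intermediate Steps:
(-142*(-53) + 20580)/(-20450 + 43462) = (7526 + 20580)/23012 = 28106*(1/23012) = 14053/11506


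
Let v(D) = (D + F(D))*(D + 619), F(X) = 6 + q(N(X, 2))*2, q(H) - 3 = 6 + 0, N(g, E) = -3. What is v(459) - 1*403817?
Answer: 116857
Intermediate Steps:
q(H) = 9 (q(H) = 3 + (6 + 0) = 3 + 6 = 9)
F(X) = 24 (F(X) = 6 + 9*2 = 6 + 18 = 24)
v(D) = (24 + D)*(619 + D) (v(D) = (D + 24)*(D + 619) = (24 + D)*(619 + D))
v(459) - 1*403817 = (14856 + 459² + 643*459) - 1*403817 = (14856 + 210681 + 295137) - 403817 = 520674 - 403817 = 116857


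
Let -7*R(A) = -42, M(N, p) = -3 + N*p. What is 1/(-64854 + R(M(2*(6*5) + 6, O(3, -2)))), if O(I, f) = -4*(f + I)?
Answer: -1/64848 ≈ -1.5421e-5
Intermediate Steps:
O(I, f) = -4*I - 4*f (O(I, f) = -4*(I + f) = -4*I - 4*f)
R(A) = 6 (R(A) = -1/7*(-42) = 6)
1/(-64854 + R(M(2*(6*5) + 6, O(3, -2)))) = 1/(-64854 + 6) = 1/(-64848) = -1/64848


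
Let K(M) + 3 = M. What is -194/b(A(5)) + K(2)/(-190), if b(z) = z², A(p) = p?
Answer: -7367/950 ≈ -7.7547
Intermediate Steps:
K(M) = -3 + M
-194/b(A(5)) + K(2)/(-190) = -194/(5²) + (-3 + 2)/(-190) = -194/25 - 1*(-1/190) = -194*1/25 + 1/190 = -194/25 + 1/190 = -7367/950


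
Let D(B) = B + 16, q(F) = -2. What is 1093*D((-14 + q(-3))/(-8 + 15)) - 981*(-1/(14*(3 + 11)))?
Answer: 2938965/196 ≈ 14995.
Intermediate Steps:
D(B) = 16 + B
1093*D((-14 + q(-3))/(-8 + 15)) - 981*(-1/(14*(3 + 11))) = 1093*(16 + (-14 - 2)/(-8 + 15)) - 981*(-1/(14*(3 + 11))) = 1093*(16 - 16/7) - 981/((-14*14)) = 1093*(16 - 16*1/7) - 981/(-196) = 1093*(16 - 16/7) - 981*(-1/196) = 1093*(96/7) + 981/196 = 104928/7 + 981/196 = 2938965/196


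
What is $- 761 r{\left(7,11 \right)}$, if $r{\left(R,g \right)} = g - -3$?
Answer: $-10654$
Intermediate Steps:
$r{\left(R,g \right)} = 3 + g$ ($r{\left(R,g \right)} = g + 3 = 3 + g$)
$- 761 r{\left(7,11 \right)} = - 761 \left(3 + 11\right) = \left(-761\right) 14 = -10654$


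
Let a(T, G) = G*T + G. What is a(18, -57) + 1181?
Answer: 98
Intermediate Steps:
a(T, G) = G + G*T
a(18, -57) + 1181 = -57*(1 + 18) + 1181 = -57*19 + 1181 = -1083 + 1181 = 98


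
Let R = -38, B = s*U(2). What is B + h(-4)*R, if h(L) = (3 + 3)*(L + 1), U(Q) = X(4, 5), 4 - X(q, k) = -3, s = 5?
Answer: 719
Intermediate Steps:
X(q, k) = 7 (X(q, k) = 4 - 1*(-3) = 4 + 3 = 7)
U(Q) = 7
B = 35 (B = 5*7 = 35)
h(L) = 6 + 6*L (h(L) = 6*(1 + L) = 6 + 6*L)
B + h(-4)*R = 35 + (6 + 6*(-4))*(-38) = 35 + (6 - 24)*(-38) = 35 - 18*(-38) = 35 + 684 = 719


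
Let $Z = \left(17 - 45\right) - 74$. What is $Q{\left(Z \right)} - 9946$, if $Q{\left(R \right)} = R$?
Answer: $-10048$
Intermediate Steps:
$Z = -102$ ($Z = -28 - 74 = -102$)
$Q{\left(Z \right)} - 9946 = -102 - 9946 = -10048$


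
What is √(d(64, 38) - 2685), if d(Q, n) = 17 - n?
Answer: I*√2706 ≈ 52.019*I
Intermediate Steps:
√(d(64, 38) - 2685) = √((17 - 1*38) - 2685) = √((17 - 38) - 2685) = √(-21 - 2685) = √(-2706) = I*√2706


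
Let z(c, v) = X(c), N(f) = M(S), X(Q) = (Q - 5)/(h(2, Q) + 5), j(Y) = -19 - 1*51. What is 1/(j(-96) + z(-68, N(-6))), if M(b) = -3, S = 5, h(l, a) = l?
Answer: -7/563 ≈ -0.012433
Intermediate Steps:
j(Y) = -70 (j(Y) = -19 - 51 = -70)
X(Q) = -5/7 + Q/7 (X(Q) = (Q - 5)/(2 + 5) = (-5 + Q)/7 = (-5 + Q)*(⅐) = -5/7 + Q/7)
N(f) = -3
z(c, v) = -5/7 + c/7
1/(j(-96) + z(-68, N(-6))) = 1/(-70 + (-5/7 + (⅐)*(-68))) = 1/(-70 + (-5/7 - 68/7)) = 1/(-70 - 73/7) = 1/(-563/7) = -7/563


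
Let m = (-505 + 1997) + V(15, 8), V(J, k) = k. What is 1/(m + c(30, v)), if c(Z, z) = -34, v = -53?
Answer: 1/1466 ≈ 0.00068213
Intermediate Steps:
m = 1500 (m = (-505 + 1997) + 8 = 1492 + 8 = 1500)
1/(m + c(30, v)) = 1/(1500 - 34) = 1/1466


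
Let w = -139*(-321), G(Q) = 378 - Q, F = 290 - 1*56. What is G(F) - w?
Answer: -44475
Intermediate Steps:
F = 234 (F = 290 - 56 = 234)
w = 44619
G(F) - w = (378 - 1*234) - 1*44619 = (378 - 234) - 44619 = 144 - 44619 = -44475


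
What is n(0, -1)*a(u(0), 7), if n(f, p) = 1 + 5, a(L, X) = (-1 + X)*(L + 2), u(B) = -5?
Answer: -108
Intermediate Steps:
a(L, X) = (-1 + X)*(2 + L)
n(f, p) = 6
n(0, -1)*a(u(0), 7) = 6*(-2 - 1*(-5) + 2*7 - 5*7) = 6*(-2 + 5 + 14 - 35) = 6*(-18) = -108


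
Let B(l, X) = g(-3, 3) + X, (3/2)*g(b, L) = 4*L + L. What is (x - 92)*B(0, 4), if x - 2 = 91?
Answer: 14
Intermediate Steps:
x = 93 (x = 2 + 91 = 93)
g(b, L) = 10*L/3 (g(b, L) = 2*(4*L + L)/3 = 2*(5*L)/3 = 10*L/3)
B(l, X) = 10 + X (B(l, X) = (10/3)*3 + X = 10 + X)
(x - 92)*B(0, 4) = (93 - 92)*(10 + 4) = 1*14 = 14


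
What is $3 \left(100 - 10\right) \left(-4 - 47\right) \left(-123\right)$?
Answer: $1693710$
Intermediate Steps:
$3 \left(100 - 10\right) \left(-4 - 47\right) \left(-123\right) = 3 \cdot 90 \left(-51\right) \left(-123\right) = 3 \left(-4590\right) \left(-123\right) = \left(-13770\right) \left(-123\right) = 1693710$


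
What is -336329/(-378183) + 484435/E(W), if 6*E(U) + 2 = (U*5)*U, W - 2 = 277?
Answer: 1230130745417/147189958149 ≈ 8.3574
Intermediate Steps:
W = 279 (W = 2 + 277 = 279)
E(U) = -⅓ + 5*U²/6 (E(U) = -⅓ + ((U*5)*U)/6 = -⅓ + ((5*U)*U)/6 = -⅓ + (5*U²)/6 = -⅓ + 5*U²/6)
-336329/(-378183) + 484435/E(W) = -336329/(-378183) + 484435/(-⅓ + (⅚)*279²) = -336329*(-1/378183) + 484435/(-⅓ + (⅚)*77841) = 336329/378183 + 484435/(-⅓ + 129735/2) = 336329/378183 + 484435/(389203/6) = 336329/378183 + 484435*(6/389203) = 336329/378183 + 2906610/389203 = 1230130745417/147189958149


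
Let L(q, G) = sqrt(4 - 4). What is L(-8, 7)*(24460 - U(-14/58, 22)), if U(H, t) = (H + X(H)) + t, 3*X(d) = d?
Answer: 0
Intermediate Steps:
X(d) = d/3
U(H, t) = t + 4*H/3 (U(H, t) = (H + H/3) + t = 4*H/3 + t = t + 4*H/3)
L(q, G) = 0 (L(q, G) = sqrt(0) = 0)
L(-8, 7)*(24460 - U(-14/58, 22)) = 0*(24460 - (22 + 4*(-14/58)/3)) = 0*(24460 - (22 + 4*(-14*1/58)/3)) = 0*(24460 - (22 + (4/3)*(-7/29))) = 0*(24460 - (22 - 28/87)) = 0*(24460 - 1*1886/87) = 0*(24460 - 1886/87) = 0*(2126134/87) = 0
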